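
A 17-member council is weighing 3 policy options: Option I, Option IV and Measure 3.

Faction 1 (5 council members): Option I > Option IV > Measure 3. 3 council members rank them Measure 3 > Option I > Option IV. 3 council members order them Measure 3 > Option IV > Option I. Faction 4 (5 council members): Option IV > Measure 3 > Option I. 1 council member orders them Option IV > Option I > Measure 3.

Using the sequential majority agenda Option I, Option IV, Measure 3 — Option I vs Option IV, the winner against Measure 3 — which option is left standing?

Round 1: Option I vs Option IV — 8–9, Option IV advances.
Round 2: Option IV vs Measure 3 — 11–6, Option IV advances.
Option IV survives the agenda.

Option IV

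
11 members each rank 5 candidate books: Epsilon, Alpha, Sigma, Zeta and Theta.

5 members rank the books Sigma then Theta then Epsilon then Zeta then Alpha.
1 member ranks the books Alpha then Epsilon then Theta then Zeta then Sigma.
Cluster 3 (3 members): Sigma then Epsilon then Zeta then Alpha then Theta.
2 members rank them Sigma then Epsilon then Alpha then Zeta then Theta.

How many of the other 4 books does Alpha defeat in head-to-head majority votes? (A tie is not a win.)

Alpha against each rival (11 members):
Alpha vs Epsilon: Alpha is ranked higher on 1 ballot, Epsilon on 10. Epsilon wins 10–1.
Alpha vs Sigma: 1 to 10, Sigma.
Alpha vs Zeta: 3 to 8, Zeta.
Alpha vs Theta: 6 to 5, Alpha.
Alpha beats Theta; loses to Epsilon, Sigma, Zeta — 1 pairwise win.

1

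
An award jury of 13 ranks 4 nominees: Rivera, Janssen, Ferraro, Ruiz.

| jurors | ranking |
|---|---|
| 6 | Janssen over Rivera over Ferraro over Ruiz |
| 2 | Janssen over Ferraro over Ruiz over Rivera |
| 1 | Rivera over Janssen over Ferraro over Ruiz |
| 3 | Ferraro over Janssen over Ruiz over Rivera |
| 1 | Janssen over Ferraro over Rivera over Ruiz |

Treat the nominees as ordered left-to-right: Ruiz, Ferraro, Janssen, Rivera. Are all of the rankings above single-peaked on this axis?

yes

Axis positions: Ruiz=1, Ferraro=2, Janssen=3, Rivera=4.
Cluster 1 (peak Janssen at position 3): ranking walks positions 3-4-2-1, expanding outward from the peak — single-peaked.
Cluster 2 (peak Janssen at position 3): ranking walks positions 3-2-1-4, expanding outward from the peak — single-peaked.
Cluster 3 (peak Rivera at position 4): ranking walks positions 4-3-2-1, expanding outward from the peak — single-peaked.
Cluster 4 (peak Ferraro at position 2): ranking walks positions 2-3-1-4, expanding outward from the peak — single-peaked.
Cluster 5 (peak Janssen at position 3): ranking walks positions 3-2-4-1, expanding outward from the peak — single-peaked.
Every ranking is single-peaked on this axis.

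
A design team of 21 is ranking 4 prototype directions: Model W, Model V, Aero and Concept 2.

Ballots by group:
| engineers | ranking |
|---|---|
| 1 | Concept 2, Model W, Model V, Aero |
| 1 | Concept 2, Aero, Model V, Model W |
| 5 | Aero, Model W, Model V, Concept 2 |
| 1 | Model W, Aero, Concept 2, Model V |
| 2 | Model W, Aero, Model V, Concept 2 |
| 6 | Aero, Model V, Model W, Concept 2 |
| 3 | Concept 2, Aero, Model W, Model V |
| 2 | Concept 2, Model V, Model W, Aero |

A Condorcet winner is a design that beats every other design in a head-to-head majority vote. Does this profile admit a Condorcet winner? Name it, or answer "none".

Aero

Pairwise majorities:
Model W vs Model V: Model W preferred on 1+5+1+2+3 = 12 ballots; Model W wins 12–9.
Model W vs Aero: 6 to 15, Aero.
Model W vs Concept 2: 5+1+2+6 = 14 for Model W, 7 for Concept 2 — Model W by 14–7.
Model V vs Aero: 3 to 18, Aero.
Model V vs Concept 2: 5+2+6 = 13 for Model V, 8 for Concept 2 — Model V by 13–8.
Aero vs Concept 2: 5+1+2+6 = 14 for Aero, 7 for Concept 2 — Aero by 14–7.
Only Aero has no losses; Aero is the Condorcet winner.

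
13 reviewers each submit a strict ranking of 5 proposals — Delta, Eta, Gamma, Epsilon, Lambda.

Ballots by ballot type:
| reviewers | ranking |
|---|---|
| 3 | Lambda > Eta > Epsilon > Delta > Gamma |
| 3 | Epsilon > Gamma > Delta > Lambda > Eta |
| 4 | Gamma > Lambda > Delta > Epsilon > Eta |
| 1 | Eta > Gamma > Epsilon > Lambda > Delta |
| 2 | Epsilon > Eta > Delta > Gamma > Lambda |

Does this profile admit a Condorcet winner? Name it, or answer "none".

Check each pair by majority over 13 ballots:
Delta vs Eta: Delta, 7–6.
Delta vs Gamma: Delta is ranked higher on 3+2 = 5 ballots, Gamma on 8. Gamma wins 8–5.
Delta vs Epsilon: 4 for Delta, 9 for Epsilon — Epsilon by 9–4.
Delta vs Lambda: Lambda, 8–5.
Eta vs Gamma: Eta is ranked higher on 3+1+2 = 6 ballots, Gamma on 7. Gamma wins 7–6.
Eta vs Epsilon: Epsilon, 9–4.
Eta vs Lambda: Lambda, 10–3.
Gamma vs Epsilon: Epsilon, 8–5.
Gamma vs Lambda: 10 to 3, Gamma.
Epsilon–Lambda: Lambda 7–6.
Every project loses at least once (Delta loses to Gamma; Eta loses to Delta; Gamma loses to Epsilon; Epsilon loses to Lambda; Lambda loses to Gamma). The majority relation contains the cycle Gamma > Lambda > Epsilon > Gamma, so there is no Condorcet winner.

none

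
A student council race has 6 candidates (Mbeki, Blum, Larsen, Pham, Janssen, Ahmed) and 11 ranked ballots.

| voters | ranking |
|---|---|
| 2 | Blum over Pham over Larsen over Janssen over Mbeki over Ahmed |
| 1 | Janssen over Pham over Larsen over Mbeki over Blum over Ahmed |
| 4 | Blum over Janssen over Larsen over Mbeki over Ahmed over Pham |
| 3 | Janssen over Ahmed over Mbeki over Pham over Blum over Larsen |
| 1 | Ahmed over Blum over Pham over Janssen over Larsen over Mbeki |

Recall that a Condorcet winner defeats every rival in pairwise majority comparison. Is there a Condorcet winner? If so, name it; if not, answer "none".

Check each pair by majority over 11 ballots:
Mbeki–Blum: Blum 7–4.
Mbeki–Larsen: Larsen 8–3.
Mbeki vs Pham: Mbeki, 7–4.
Mbeki–Janssen: Janssen 11–0.
Mbeki–Ahmed: Mbeki 7–4.
Blum vs Larsen: Blum wins 10–1.
Blum–Pham: Blum 7–4.
Blum vs Janssen: Blum wins 7–4.
Blum vs Ahmed: Blum wins 7–4.
Larsen vs Pham: Pham wins 7–4.
Larsen–Janssen: Janssen 9–2.
Larsen vs Ahmed: Larsen wins 7–4.
Pham vs Janssen: Janssen wins 8–3.
Pham vs Ahmed: Ahmed wins 8–3.
Janssen–Ahmed: Janssen 10–1.
Only Blum has no losses; Blum is the Condorcet winner.

Blum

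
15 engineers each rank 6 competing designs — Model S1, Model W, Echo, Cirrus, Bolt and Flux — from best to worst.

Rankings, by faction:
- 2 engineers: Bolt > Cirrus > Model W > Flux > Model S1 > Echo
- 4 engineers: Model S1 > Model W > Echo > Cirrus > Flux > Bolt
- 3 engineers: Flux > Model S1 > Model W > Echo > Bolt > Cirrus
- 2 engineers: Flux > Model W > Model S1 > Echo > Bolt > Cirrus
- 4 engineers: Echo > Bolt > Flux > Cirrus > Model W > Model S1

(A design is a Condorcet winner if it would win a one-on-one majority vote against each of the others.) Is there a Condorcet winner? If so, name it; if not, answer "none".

Head-to-head results (15 engineers):
Model S1 vs Model W: 4+3 = 7 for Model S1, 8 for Model W — Model W by 8–7.
Model S1 vs Echo: Model S1 wins 11–4.
Model S1 vs Cirrus: Model S1, 9–6.
Model S1–Bolt: Model S1 9–6.
Model S1 vs Flux: Model S1 is ranked higher on 4 ballots, Flux on 11. Flux wins 11–4.
Model W vs Echo: 2+4+3+2 = 11 for Model W, 4 for Echo — Model W by 11–4.
Model W vs Cirrus: Model W, 9–6.
Model W vs Bolt: Model W is ranked higher on 4+3+2 = 9 ballots, Bolt on 6. Model W wins 9–6.
Model W vs Flux: Flux, 9–6.
Echo vs Cirrus: 4+3+2+4 = 13 for Echo, 2 for Cirrus — Echo by 13–2.
Echo vs Bolt: 4+3+2+4 = 13 for Echo, 2 for Bolt — Echo by 13–2.
Echo vs Flux: 4+4 = 8 for Echo, 7 for Flux — Echo by 8–7.
Cirrus vs Bolt: Cirrus is ranked higher on 4 ballots, Bolt on 11. Bolt wins 11–4.
Cirrus vs Flux: Cirrus preferred on 2+4 = 6 ballots; Flux wins 9–6.
Bolt vs Flux: Bolt preferred on 2+4 = 6 ballots; Flux wins 9–6.
No design is unbeaten: Model S1 loses to Model W; Model W loses to Flux; Echo loses to Model S1; Cirrus loses to Model S1; Bolt loses to Model S1; Flux loses to Echo. In particular Model S1 beats Echo beats Flux beats Model S1 is a majority cycle — no Condorcet winner exists.

none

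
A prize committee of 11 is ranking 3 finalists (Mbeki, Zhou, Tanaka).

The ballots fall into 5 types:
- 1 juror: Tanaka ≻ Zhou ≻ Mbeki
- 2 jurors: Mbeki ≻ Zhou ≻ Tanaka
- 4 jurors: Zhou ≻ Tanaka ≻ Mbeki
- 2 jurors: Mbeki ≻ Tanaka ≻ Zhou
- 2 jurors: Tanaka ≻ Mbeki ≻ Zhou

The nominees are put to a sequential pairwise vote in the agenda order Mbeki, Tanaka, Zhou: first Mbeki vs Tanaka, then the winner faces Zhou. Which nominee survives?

Round 1: Mbeki vs Tanaka — 4–7, Tanaka advances.
Round 2: Tanaka vs Zhou — 5–6, Zhou advances.
The agenda winner is Zhou.

Zhou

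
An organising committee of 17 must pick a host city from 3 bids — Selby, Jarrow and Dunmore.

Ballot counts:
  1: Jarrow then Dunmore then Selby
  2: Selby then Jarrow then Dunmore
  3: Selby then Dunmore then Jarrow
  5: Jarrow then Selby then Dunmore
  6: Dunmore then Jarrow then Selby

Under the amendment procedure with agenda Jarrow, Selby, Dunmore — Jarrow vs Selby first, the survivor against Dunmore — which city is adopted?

Dunmore

Round 1: Jarrow vs Selby — 12–5, Jarrow advances.
Round 2: Jarrow vs Dunmore — 8–9, Dunmore advances.
The agenda winner is Dunmore.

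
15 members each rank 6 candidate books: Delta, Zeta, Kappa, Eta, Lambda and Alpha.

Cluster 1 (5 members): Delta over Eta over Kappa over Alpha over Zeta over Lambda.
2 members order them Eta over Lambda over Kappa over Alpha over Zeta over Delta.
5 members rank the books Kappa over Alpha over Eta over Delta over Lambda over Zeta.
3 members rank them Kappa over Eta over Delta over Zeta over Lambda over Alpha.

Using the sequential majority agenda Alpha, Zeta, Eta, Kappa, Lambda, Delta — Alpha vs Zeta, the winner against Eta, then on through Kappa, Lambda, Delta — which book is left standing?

Round 1: Alpha vs Zeta — 12–3, Alpha advances.
Round 2: Alpha vs Eta — 5–10, Eta advances.
Round 3: Eta vs Kappa — 7–8, Kappa advances.
Round 4: Kappa vs Lambda — 13–2, Kappa advances.
Round 5: Kappa vs Delta — 10–5, Kappa advances.
Kappa survives the agenda.

Kappa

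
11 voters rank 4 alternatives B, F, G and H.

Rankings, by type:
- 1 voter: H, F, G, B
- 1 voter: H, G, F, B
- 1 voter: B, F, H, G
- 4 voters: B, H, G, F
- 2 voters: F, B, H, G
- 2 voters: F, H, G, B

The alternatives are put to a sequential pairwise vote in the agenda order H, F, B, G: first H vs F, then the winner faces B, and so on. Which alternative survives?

B

Round 1: H vs F — 6–5, H advances.
Round 2: H vs B — 4–7, B advances.
Round 3: B vs G — 7–4, B advances.
B survives the agenda.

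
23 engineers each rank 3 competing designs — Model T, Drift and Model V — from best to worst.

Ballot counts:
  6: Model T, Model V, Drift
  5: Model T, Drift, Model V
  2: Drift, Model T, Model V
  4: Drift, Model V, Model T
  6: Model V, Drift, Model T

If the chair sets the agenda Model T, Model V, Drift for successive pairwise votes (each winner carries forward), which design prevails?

Drift

Round 1: Model T vs Model V — 13–10, Model T advances.
Round 2: Model T vs Drift — 11–12, Drift advances.
Drift survives the agenda.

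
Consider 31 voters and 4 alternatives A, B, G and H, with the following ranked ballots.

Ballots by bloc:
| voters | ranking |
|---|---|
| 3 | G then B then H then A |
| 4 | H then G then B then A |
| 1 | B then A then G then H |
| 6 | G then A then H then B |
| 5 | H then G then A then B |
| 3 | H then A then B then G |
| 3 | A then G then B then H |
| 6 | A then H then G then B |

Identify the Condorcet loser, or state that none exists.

Head-to-head results (31 voters):
A vs B: A is ranked higher on 6+5+3+3+6 = 23 ballots, B on 8. A wins 23–8.
A vs G: G, 18–13.
A vs H: 16 to 15, A.
B vs G: 1+3 = 4 for B, 27 for G — G by 27–4.
B vs H: 7 to 24, H.
G vs H: 13 to 18, H.
B loses to every other alternative — it is the Condorcet loser.

B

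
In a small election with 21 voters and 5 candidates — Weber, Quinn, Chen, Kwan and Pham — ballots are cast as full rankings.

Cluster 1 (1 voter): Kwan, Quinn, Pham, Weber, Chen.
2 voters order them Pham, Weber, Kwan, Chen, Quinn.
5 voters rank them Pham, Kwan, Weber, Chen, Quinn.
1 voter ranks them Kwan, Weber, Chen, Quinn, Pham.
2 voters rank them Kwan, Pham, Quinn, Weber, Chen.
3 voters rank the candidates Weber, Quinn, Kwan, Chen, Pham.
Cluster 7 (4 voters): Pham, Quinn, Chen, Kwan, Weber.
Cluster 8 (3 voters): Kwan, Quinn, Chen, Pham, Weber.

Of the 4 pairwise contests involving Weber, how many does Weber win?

2

Weber against each rival (21 voters):
Weber–Quinn: Weber 11–10.
Weber vs Chen: Weber wins 14–7.
Weber vs Kwan: 2+3 = 5 for Weber, 16 for Kwan — Kwan by 16–5.
Weber–Pham: Pham 17–4.
Weber beats Quinn, Chen; loses to Kwan, Pham — 2 pairwise wins.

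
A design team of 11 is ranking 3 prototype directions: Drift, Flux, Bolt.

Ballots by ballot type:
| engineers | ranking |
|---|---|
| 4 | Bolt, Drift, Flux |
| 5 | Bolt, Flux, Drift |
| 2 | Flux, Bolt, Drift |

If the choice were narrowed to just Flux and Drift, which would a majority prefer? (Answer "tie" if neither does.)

Flux

Ballots ranking Flux above Drift: 5 + 2 = 7.
Ballots ranking Drift above Flux: 11 − 7 = 4.
Flux wins the head-to-head 7–4.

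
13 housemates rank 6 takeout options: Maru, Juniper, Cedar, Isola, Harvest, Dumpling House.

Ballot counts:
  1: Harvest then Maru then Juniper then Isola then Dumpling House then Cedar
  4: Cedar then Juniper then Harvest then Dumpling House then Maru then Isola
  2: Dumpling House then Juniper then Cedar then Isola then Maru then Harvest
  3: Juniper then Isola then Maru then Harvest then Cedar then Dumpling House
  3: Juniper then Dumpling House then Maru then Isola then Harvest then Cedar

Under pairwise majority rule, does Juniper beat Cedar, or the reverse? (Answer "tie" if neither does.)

Ballots ranking Juniper above Cedar: 1 + 2 + 3 + 3 = 9.
Ballots ranking Cedar above Juniper: 13 − 9 = 4.
Juniper wins the head-to-head 9–4.

Juniper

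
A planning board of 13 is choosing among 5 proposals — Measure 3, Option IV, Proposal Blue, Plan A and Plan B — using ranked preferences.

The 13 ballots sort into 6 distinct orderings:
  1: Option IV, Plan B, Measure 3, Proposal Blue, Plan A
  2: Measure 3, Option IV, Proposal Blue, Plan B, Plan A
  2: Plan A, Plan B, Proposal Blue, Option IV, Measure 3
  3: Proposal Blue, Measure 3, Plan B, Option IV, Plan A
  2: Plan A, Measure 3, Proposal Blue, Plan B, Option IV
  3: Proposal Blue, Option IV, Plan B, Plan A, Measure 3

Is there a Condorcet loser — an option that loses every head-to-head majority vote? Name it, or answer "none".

Head-to-head results (13 council members):
Measure 3 vs Option IV: Measure 3, 7–6.
Measure 3 vs Proposal Blue: 1+2+2 = 5 for Measure 3, 8 for Proposal Blue — Proposal Blue by 8–5.
Measure 3–Plan A: Plan A 7–6.
Measure 3 vs Plan B: Measure 3, 7–6.
Option IV vs Proposal Blue: Option IV preferred on 1+2 = 3 ballots; Proposal Blue wins 10–3.
Option IV vs Plan A: Option IV, 9–4.
Option IV vs Plan B: Option IV preferred on 1+2+3 = 6 ballots; Plan B wins 7–6.
Proposal Blue vs Plan A: Proposal Blue is ranked higher on 1+2+3+3 = 9 ballots, Plan A on 4. Proposal Blue wins 9–4.
Proposal Blue vs Plan B: Proposal Blue, 10–3.
Plan A vs Plan B: 4 to 9, Plan B.
No option is winless: Measure 3 beats Option IV; Option IV beats Plan A; Proposal Blue beats Measure 3; Plan A beats Measure 3; Plan B beats Option IV. There is no Condorcet loser.

none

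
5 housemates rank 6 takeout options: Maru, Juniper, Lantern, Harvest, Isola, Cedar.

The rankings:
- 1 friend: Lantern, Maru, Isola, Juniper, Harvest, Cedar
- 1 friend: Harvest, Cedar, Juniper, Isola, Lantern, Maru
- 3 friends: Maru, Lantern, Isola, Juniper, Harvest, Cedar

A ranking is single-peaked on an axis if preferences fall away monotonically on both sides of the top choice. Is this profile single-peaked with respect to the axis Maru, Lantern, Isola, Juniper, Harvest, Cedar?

yes

Axis positions: Maru=1, Lantern=2, Isola=3, Juniper=4, Harvest=5, Cedar=6.
Group 1 (peak Lantern at position 2): ranking walks positions 2-1-3-4-5-6, expanding outward from the peak — single-peaked.
Group 2 (peak Harvest at position 5): ranking walks positions 5-6-4-3-2-1, expanding outward from the peak — single-peaked.
Group 3 (peak Maru at position 1): ranking walks positions 1-2-3-4-5-6, expanding outward from the peak — single-peaked.
Every ranking is single-peaked on this axis.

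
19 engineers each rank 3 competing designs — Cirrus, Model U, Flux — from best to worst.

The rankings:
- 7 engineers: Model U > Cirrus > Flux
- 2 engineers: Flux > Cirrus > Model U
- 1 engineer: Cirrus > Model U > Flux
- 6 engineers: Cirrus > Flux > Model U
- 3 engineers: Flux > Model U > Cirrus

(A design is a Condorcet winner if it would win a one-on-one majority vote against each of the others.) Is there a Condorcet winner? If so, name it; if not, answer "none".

Head-to-head results (19 engineers):
Cirrus vs Model U: 2+1+6 = 9 for Cirrus, 10 for Model U — Model U by 10–9.
Cirrus vs Flux: Cirrus is ranked higher on 7+1+6 = 14 ballots, Flux on 5. Cirrus wins 14–5.
Model U vs Flux: 7+1 = 8 for Model U, 11 for Flux — Flux by 11–8.
No design is unbeaten: Cirrus loses to Model U; Model U loses to Flux; Flux loses to Cirrus. In particular Cirrus → Flux → Model U → Cirrus is a majority cycle — no Condorcet winner exists.

none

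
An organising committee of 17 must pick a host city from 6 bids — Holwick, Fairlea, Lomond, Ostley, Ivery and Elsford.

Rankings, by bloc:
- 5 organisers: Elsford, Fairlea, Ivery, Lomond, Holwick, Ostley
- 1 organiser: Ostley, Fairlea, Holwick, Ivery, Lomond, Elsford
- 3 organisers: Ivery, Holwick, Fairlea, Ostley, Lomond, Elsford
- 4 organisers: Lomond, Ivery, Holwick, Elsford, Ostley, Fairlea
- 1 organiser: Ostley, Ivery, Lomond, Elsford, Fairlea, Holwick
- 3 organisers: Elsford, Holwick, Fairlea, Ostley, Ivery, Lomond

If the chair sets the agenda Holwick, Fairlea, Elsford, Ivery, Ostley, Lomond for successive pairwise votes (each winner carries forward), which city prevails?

Ivery

Round 1: Holwick vs Fairlea — 10–7, Holwick advances.
Round 2: Holwick vs Elsford — 8–9, Elsford advances.
Round 3: Elsford vs Ivery — 8–9, Ivery advances.
Round 4: Ivery vs Ostley — 12–5, Ivery advances.
Round 5: Ivery vs Lomond — 13–4, Ivery advances.
Ivery survives the agenda.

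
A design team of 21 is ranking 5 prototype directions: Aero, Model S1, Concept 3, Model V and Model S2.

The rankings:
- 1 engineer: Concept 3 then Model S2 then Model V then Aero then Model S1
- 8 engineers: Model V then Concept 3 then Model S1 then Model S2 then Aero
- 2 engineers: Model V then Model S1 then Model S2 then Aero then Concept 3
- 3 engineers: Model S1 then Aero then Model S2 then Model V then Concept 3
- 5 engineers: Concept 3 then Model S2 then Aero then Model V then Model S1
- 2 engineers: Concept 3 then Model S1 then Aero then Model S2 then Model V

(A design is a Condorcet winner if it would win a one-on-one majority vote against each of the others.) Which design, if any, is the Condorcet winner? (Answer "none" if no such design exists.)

Head-to-head results (21 engineers):
Aero vs Model S1: Aero is ranked higher on 1+5 = 6 ballots, Model S1 on 15. Model S1 wins 15–6.
Aero vs Concept 3: Aero is ranked higher on 2+3 = 5 ballots, Concept 3 on 16. Concept 3 wins 16–5.
Aero vs Model V: Aero preferred on 3+5+2 = 10 ballots; Model V wins 11–10.
Aero vs Model S2: 5 to 16, Model S2.
Model S1 vs Concept 3: 5 to 16, Concept 3.
Model S1 vs Model V: 5 to 16, Model V.
Model S1 vs Model S2: Model S1 preferred on 8+2+3+2 = 15 ballots; Model S1 wins 15–6.
Concept 3 vs Model V: Concept 3 is ranked higher on 1+5+2 = 8 ballots, Model V on 13. Model V wins 13–8.
Concept 3 vs Model S2: Concept 3 preferred on 1+8+5+2 = 16 ballots; Concept 3 wins 16–5.
Model V vs Model S2: 8+2 = 10 for Model V, 11 for Model S2 — Model S2 by 11–10.
No design is unbeaten: Aero loses to Model S1; Model S1 loses to Concept 3; Concept 3 loses to Model V; Model V loses to Model S2; Model S2 loses to Model S1. In particular Model S1 > Model S2 > Model V > Model S1 is a majority cycle — no Condorcet winner exists.

none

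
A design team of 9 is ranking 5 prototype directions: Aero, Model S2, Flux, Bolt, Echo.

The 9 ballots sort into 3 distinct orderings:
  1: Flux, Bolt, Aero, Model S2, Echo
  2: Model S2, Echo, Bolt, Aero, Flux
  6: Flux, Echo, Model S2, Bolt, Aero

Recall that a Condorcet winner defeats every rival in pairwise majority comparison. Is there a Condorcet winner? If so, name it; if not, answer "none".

Flux

Pairwise majorities:
Aero vs Model S2: Model S2, 8–1.
Aero vs Flux: Flux wins 7–2.
Aero–Bolt: Bolt 9–0.
Aero vs Echo: Echo, 8–1.
Model S2–Flux: Flux 7–2.
Model S2 vs Bolt: Model S2 wins 8–1.
Model S2–Echo: Echo 6–3.
Flux vs Bolt: Flux wins 7–2.
Flux vs Echo: Flux, 7–2.
Bolt–Echo: Echo 8–1.
Flux wins every pairwise contest, so Flux is the Condorcet winner.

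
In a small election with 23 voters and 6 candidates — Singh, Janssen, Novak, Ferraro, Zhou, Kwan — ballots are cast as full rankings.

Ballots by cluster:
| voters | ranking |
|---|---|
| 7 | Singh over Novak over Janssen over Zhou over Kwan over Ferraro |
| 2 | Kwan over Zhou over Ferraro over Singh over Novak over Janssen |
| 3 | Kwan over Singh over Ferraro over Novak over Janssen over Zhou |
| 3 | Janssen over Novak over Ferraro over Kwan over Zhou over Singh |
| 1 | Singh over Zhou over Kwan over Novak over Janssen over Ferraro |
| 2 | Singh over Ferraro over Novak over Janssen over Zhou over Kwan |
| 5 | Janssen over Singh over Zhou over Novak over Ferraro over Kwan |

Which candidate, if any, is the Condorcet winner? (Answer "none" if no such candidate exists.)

Pairwise majorities:
Singh–Janssen: Singh 15–8.
Singh–Novak: Singh 20–3.
Singh vs Ferraro: Singh preferred on 7+3+1+2+5 = 18 ballots; Singh wins 18–5.
Singh vs Zhou: Singh, 18–5.
Singh vs Kwan: Singh, 15–8.
Janssen vs Novak: Janssen is ranked higher on 3+5 = 8 ballots, Novak on 15. Novak wins 15–8.
Janssen vs Ferraro: Janssen wins 16–7.
Janssen–Zhou: Janssen 20–3.
Janssen vs Kwan: Janssen wins 17–6.
Novak vs Ferraro: Novak wins 16–7.
Novak vs Zhou: Novak, 15–8.
Novak–Kwan: Novak 17–6.
Ferraro–Zhou: Zhou 15–8.
Ferraro vs Kwan: Kwan wins 13–10.
Zhou vs Kwan: 7+1+2+5 = 15 for Zhou, 8 for Kwan — Zhou by 15–8.
Singh beats each of Janssen, Novak, Ferraro, Zhou, Kwan — Singh is the Condorcet winner.

Singh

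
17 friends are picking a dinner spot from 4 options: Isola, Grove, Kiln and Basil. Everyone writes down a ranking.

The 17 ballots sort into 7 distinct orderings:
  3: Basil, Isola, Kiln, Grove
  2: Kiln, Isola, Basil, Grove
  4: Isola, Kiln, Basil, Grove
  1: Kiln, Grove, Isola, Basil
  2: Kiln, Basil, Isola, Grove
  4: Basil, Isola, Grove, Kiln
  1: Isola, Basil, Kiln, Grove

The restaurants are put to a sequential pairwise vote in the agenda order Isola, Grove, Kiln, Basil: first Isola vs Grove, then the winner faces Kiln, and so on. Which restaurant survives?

Round 1: Isola vs Grove — 16–1, Isola advances.
Round 2: Isola vs Kiln — 12–5, Isola advances.
Round 3: Isola vs Basil — 8–9, Basil advances.
Basil survives the agenda.

Basil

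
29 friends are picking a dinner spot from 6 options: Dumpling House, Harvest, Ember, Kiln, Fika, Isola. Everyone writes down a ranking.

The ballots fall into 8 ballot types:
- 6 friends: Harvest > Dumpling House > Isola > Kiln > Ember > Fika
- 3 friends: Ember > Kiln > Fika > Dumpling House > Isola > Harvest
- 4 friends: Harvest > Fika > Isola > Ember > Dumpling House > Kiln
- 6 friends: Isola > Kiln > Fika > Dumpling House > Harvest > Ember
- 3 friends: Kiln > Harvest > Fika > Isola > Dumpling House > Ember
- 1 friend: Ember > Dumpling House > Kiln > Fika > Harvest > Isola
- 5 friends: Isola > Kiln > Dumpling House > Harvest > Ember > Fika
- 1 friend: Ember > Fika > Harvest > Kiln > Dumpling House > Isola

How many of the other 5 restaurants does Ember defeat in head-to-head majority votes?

Ember against each rival (29 friends):
Ember vs Dumpling House: Dumpling House, 20–9.
Ember vs Harvest: 3+1+1 = 5 for Ember, 24 for Harvest — Harvest by 24–5.
Ember–Kiln: Kiln 20–9.
Ember vs Fika: Ember preferred on 6+3+1+5+1 = 16 ballots; Ember wins 16–13.
Ember vs Isola: Ember is ranked higher on 3+1+1 = 5 ballots, Isola on 24. Isola wins 24–5.
Ember beats Fika; loses to Dumpling House, Harvest, Kiln, Isola — 1 pairwise win.

1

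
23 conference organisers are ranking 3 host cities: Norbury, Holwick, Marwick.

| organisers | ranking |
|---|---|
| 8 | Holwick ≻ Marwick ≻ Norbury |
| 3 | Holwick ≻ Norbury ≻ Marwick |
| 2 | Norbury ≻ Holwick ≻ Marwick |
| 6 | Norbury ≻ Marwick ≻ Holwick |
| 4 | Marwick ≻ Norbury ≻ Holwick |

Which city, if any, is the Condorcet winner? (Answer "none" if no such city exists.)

Pairwise majorities:
Norbury vs Holwick: 2+6+4 = 12 for Norbury, 11 for Holwick — Norbury by 12–11.
Norbury vs Marwick: 11 to 12, Marwick.
Holwick vs Marwick: 8+3+2 = 13 for Holwick, 10 for Marwick — Holwick by 13–10.
Each city drops at least one matchup (Norbury loses to Marwick; Holwick loses to Norbury; Marwick loses to Holwick); the cycle Norbury → Holwick → Marwick → Norbury rules out a Condorcet winner.

none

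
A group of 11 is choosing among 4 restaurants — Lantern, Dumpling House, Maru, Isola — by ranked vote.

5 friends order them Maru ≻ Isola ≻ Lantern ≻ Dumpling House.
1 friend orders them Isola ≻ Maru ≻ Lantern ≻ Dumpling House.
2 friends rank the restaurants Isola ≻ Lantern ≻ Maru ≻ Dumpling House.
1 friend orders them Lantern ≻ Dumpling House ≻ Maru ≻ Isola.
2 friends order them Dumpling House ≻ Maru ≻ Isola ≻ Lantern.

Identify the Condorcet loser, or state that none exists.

Head-to-head results (11 friends):
Lantern vs Dumpling House: Lantern, 9–2.
Lantern vs Maru: 2+1 = 3 for Lantern, 8 for Maru — Maru by 8–3.
Lantern vs Isola: 1 to 10, Isola.
Dumpling House vs Maru: Dumpling House preferred on 1+2 = 3 ballots; Maru wins 8–3.
Dumpling House vs Isola: 1+2 = 3 for Dumpling House, 8 for Isola — Isola by 8–3.
Maru vs Isola: Maru preferred on 5+1+2 = 8 ballots; Maru wins 8–3.
Dumpling House loses to every other restaurant — it is the Condorcet loser.

Dumpling House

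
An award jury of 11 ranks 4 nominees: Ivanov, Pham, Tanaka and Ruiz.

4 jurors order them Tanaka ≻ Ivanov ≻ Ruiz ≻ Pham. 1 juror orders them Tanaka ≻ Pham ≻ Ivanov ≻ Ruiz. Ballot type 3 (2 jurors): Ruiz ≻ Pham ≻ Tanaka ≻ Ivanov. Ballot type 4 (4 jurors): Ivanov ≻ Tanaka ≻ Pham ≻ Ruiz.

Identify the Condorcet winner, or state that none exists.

Pairwise majorities:
Ivanov vs Pham: Ivanov, 8–3.
Ivanov–Tanaka: Tanaka 7–4.
Ivanov–Ruiz: Ivanov 9–2.
Pham–Tanaka: Tanaka 9–2.
Pham–Ruiz: Ruiz 6–5.
Tanaka–Ruiz: Tanaka 9–2.
Tanaka defeats every rival head-to-head and is the Condorcet winner.

Tanaka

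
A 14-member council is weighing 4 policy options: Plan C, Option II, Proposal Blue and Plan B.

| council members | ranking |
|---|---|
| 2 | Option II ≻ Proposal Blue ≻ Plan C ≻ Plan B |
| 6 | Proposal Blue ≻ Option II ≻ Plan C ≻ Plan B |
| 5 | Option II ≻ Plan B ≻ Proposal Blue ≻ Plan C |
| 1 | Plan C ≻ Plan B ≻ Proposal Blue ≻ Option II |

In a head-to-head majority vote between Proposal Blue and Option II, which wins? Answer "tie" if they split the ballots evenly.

Ballots ranking Proposal Blue above Option II: 6 + 1 = 7.
Ballots ranking Option II above Proposal Blue: 14 − 7 = 7.
7–7: the pair ties.

tie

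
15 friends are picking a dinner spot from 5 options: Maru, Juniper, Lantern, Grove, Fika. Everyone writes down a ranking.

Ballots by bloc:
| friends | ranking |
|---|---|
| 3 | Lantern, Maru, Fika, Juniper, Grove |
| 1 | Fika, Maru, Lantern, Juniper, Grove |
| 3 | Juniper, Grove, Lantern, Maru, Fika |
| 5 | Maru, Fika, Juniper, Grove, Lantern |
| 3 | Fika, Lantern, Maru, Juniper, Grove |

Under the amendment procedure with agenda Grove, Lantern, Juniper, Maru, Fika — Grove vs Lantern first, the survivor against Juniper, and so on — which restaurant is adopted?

Round 1: Grove vs Lantern — 8–7, Grove advances.
Round 2: Grove vs Juniper — 0–15, Juniper advances.
Round 3: Juniper vs Maru — 3–12, Maru advances.
Round 4: Maru vs Fika — 11–4, Maru advances.
The agenda winner is Maru.

Maru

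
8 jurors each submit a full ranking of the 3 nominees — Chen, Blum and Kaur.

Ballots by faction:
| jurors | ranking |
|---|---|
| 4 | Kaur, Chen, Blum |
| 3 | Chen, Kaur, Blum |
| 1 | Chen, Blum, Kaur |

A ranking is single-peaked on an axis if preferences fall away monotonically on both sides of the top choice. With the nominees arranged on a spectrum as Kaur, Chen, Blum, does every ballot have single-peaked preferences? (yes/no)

yes

Axis positions: Kaur=1, Chen=2, Blum=3.
Faction 1 (peak Kaur at position 1): ranking walks positions 1-2-3, expanding outward from the peak — single-peaked.
Faction 2 (peak Chen at position 2): ranking walks positions 2-1-3, expanding outward from the peak — single-peaked.
Faction 3 (peak Chen at position 2): ranking walks positions 2-3-1, expanding outward from the peak — single-peaked.
Every ranking is single-peaked on this axis.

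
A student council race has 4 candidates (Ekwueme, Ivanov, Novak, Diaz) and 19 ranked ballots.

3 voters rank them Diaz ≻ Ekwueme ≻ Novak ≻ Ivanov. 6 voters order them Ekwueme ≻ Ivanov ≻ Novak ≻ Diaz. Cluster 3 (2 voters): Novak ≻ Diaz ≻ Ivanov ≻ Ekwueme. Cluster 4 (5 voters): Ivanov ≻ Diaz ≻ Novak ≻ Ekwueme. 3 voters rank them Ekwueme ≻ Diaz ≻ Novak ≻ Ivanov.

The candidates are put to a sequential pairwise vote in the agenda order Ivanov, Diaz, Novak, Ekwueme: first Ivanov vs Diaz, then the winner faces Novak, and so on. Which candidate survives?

Round 1: Ivanov vs Diaz — 11–8, Ivanov advances.
Round 2: Ivanov vs Novak — 11–8, Ivanov advances.
Round 3: Ivanov vs Ekwueme — 7–12, Ekwueme advances.
Ekwueme survives the agenda.

Ekwueme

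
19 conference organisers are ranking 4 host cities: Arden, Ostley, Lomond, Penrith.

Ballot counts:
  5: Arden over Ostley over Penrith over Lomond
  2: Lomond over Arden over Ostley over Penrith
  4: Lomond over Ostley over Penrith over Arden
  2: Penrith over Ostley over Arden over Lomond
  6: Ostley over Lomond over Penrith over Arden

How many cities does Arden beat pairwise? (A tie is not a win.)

Arden against each rival (19 organisers):
Arden vs Ostley: Ostley wins 12–7.
Arden vs Lomond: 5+2 = 7 for Arden, 12 for Lomond — Lomond by 12–7.
Arden vs Penrith: Penrith wins 12–7.
Arden beats no one; loses to Ostley, Lomond, Penrith — 0 pairwise wins.

0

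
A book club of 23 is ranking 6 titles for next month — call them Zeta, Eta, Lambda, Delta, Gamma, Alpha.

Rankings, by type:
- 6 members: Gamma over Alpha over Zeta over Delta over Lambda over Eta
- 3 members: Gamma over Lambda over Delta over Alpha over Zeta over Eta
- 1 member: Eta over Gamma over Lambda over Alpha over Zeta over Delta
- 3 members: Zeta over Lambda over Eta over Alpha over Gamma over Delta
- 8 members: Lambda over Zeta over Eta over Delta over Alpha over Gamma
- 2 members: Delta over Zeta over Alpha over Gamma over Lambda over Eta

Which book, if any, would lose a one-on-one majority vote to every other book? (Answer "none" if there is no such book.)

none

Pairwise majorities:
Zeta vs Eta: 6+3+3+8+2 = 22 for Zeta, 1 for Eta — Zeta by 22–1.
Zeta vs Lambda: Zeta preferred on 6+3+2 = 11 ballots; Lambda wins 12–11.
Zeta vs Delta: Zeta, 18–5.
Zeta vs Gamma: 3+8+2 = 13 for Zeta, 10 for Gamma — Zeta by 13–10.
Zeta–Alpha: Zeta 13–10.
Eta vs Lambda: 1 for Eta, 22 for Lambda — Lambda by 22–1.
Eta vs Delta: Eta preferred on 1+3+8 = 12 ballots; Eta wins 12–11.
Eta vs Gamma: Eta preferred on 1+3+8 = 12 ballots; Eta wins 12–11.
Eta vs Alpha: Eta preferred on 1+3+8 = 12 ballots; Eta wins 12–11.
Lambda vs Delta: Lambda preferred on 3+1+3+8 = 15 ballots; Lambda wins 15–8.
Lambda vs Gamma: 3+8 = 11 for Lambda, 12 for Gamma — Gamma by 12–11.
Lambda vs Alpha: Lambda wins 15–8.
Delta–Gamma: Gamma 13–10.
Delta vs Alpha: Delta preferred on 3+8+2 = 13 ballots; Delta wins 13–10.
Gamma vs Alpha: 6+3+1 = 10 for Gamma, 13 for Alpha — Alpha by 13–10.
No book is winless: Zeta beats Eta; Eta beats Delta; Lambda beats Zeta; Delta beats Alpha; Gamma beats Lambda; Alpha beats Gamma. There is no Condorcet loser.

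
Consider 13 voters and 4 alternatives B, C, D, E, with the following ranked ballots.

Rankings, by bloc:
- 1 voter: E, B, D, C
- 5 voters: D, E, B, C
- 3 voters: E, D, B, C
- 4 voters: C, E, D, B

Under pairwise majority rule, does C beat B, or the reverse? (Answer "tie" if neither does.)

B

Ballots ranking C above B: 4.
Ballots ranking B above C: 13 − 4 = 9.
B wins the head-to-head 9–4.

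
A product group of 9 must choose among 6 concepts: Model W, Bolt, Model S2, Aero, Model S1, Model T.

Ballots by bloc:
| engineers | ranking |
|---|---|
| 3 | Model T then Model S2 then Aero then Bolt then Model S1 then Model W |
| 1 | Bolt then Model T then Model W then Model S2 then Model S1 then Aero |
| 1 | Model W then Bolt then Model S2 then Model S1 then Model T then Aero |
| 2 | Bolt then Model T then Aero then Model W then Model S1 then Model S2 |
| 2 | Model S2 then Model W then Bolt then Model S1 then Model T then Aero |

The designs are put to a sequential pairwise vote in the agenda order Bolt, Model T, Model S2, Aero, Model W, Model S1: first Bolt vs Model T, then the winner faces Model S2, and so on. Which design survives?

Round 1: Bolt vs Model T — 6–3, Bolt advances.
Round 2: Bolt vs Model S2 — 4–5, Model S2 advances.
Round 3: Model S2 vs Aero — 7–2, Model S2 advances.
Round 4: Model S2 vs Model W — 5–4, Model S2 advances.
Round 5: Model S2 vs Model S1 — 7–2, Model S2 advances.
Model S2 survives the agenda.

Model S2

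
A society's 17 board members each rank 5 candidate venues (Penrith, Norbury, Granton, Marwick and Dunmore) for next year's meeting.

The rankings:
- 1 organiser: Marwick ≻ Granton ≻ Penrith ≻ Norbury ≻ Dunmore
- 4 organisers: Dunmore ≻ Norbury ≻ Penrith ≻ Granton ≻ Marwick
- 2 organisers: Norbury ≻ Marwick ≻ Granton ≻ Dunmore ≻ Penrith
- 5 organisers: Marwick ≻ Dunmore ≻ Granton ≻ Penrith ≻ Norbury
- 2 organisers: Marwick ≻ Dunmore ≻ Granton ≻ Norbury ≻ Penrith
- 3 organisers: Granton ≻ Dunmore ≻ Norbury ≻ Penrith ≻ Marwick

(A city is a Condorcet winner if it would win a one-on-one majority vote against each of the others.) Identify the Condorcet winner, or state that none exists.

Head-to-head results (17 organisers):
Penrith–Norbury: Norbury 11–6.
Penrith–Granton: Granton 13–4.
Penrith vs Marwick: Marwick wins 10–7.
Penrith vs Dunmore: Dunmore, 16–1.
Norbury–Granton: Granton 11–6.
Norbury–Marwick: Norbury 9–8.
Norbury vs Dunmore: Dunmore wins 14–3.
Granton–Marwick: Marwick 10–7.
Granton vs Dunmore: Dunmore, 11–6.
Marwick vs Dunmore: Marwick wins 10–7.
Every city loses at least once (Penrith loses to Norbury; Norbury loses to Granton; Granton loses to Marwick; Marwick loses to Norbury; Dunmore loses to Marwick). The majority relation contains the cycle Norbury → Marwick → Granton → Norbury, so there is no Condorcet winner.

none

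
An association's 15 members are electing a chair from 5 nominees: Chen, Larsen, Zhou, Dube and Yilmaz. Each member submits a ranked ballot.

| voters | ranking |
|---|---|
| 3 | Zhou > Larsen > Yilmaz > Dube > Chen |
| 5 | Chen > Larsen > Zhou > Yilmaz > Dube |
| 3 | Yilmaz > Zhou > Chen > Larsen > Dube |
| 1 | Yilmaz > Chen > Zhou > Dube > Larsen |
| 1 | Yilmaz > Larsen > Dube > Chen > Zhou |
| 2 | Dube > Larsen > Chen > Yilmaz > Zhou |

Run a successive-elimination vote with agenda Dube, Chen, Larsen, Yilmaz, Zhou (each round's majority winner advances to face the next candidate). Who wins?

Round 1: Dube vs Chen — 6–9, Chen advances.
Round 2: Chen vs Larsen — 9–6, Chen advances.
Round 3: Chen vs Yilmaz — 7–8, Yilmaz advances.
Round 4: Yilmaz vs Zhou — 7–8, Zhou advances.
Zhou survives the agenda.

Zhou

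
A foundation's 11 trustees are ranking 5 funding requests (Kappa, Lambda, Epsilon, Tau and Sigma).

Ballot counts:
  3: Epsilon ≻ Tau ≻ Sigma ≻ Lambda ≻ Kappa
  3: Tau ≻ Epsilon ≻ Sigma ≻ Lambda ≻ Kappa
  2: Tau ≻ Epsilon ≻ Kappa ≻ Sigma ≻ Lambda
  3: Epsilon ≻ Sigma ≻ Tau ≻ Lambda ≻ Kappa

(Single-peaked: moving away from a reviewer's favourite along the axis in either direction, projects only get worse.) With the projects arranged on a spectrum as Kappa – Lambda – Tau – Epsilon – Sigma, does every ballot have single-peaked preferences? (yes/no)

Axis positions: Kappa=1, Lambda=2, Tau=3, Epsilon=4, Sigma=5.
Faction 1 (peak Epsilon at position 4): ranking walks positions 4-3-5-2-1, expanding outward from the peak — single-peaked.
Faction 2 (peak Tau at position 3): ranking walks positions 3-4-5-2-1, expanding outward from the peak — single-peaked.
Faction 3: ranking walks positions 3-4-1-5-2; Kappa is ranked above Lambda even though Lambda lies between Kappa and the peak Tau on the axis — preferences dip and rise again. Not single-peaked.
Faction 4 (peak Epsilon at position 4): ranking walks positions 4-5-3-2-1, expanding outward from the peak — single-peaked.
Faction 3 violates single-peakedness, so the profile is not single-peaked on this axis.

no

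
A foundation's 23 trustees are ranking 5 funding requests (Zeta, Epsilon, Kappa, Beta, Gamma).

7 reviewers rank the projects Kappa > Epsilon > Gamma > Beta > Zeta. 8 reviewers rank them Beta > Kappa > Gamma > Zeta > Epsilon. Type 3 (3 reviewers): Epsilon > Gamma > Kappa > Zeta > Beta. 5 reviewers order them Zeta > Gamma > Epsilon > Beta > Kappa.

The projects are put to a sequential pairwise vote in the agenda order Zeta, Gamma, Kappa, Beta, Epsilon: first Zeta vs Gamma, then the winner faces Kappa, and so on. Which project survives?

Epsilon

Round 1: Zeta vs Gamma — 5–18, Gamma advances.
Round 2: Gamma vs Kappa — 8–15, Kappa advances.
Round 3: Kappa vs Beta — 10–13, Beta advances.
Round 4: Beta vs Epsilon — 8–15, Epsilon advances.
Epsilon survives the agenda.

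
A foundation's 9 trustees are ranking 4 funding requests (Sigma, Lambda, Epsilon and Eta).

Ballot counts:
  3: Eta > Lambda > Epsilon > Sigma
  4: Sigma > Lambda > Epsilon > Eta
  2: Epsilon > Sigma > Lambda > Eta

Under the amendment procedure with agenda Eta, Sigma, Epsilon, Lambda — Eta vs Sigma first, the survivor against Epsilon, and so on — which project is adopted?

Round 1: Eta vs Sigma — 3–6, Sigma advances.
Round 2: Sigma vs Epsilon — 4–5, Epsilon advances.
Round 3: Epsilon vs Lambda — 2–7, Lambda advances.
Lambda survives the agenda.

Lambda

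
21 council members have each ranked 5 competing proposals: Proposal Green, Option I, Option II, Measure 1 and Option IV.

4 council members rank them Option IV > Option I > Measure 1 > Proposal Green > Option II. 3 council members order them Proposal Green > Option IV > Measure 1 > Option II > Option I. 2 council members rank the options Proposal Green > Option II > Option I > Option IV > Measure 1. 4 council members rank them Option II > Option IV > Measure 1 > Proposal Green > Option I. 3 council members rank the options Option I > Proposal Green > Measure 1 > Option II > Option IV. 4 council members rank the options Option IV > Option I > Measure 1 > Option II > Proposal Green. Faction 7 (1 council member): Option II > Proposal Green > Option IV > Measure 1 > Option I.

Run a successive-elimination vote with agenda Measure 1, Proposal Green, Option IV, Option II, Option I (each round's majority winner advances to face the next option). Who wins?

Option IV

Round 1: Measure 1 vs Proposal Green — 12–9, Measure 1 advances.
Round 2: Measure 1 vs Option IV — 3–18, Option IV advances.
Round 3: Option IV vs Option II — 11–10, Option IV advances.
Round 4: Option IV vs Option I — 16–5, Option IV advances.
The agenda winner is Option IV.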